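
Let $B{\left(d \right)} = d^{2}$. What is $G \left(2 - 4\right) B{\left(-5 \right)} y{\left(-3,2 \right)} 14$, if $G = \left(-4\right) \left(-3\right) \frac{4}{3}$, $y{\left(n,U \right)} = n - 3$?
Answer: $67200$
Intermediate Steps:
$y{\left(n,U \right)} = -3 + n$
$G = 16$ ($G = 12 \cdot 4 \cdot \frac{1}{3} = 12 \cdot \frac{4}{3} = 16$)
$G \left(2 - 4\right) B{\left(-5 \right)} y{\left(-3,2 \right)} 14 = 16 \left(2 - 4\right) \left(-5\right)^{2} \left(-3 - 3\right) 14 = 16 \left(-2\right) 25 \left(-6\right) 14 = 16 \left(\left(-50\right) \left(-6\right)\right) 14 = 16 \cdot 300 \cdot 14 = 4800 \cdot 14 = 67200$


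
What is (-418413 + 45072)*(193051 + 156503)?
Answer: -130502839914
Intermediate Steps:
(-418413 + 45072)*(193051 + 156503) = -373341*349554 = -130502839914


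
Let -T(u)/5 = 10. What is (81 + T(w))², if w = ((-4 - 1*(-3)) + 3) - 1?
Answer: 961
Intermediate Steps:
w = 1 (w = ((-4 + 3) + 3) - 1 = (-1 + 3) - 1 = 2 - 1 = 1)
T(u) = -50 (T(u) = -5*10 = -50)
(81 + T(w))² = (81 - 50)² = 31² = 961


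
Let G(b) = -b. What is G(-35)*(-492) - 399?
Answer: -17619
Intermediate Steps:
G(-35)*(-492) - 399 = -1*(-35)*(-492) - 399 = 35*(-492) - 399 = -17220 - 399 = -17619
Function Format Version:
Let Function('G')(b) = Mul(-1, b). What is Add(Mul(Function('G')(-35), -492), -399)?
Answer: -17619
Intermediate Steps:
Add(Mul(Function('G')(-35), -492), -399) = Add(Mul(Mul(-1, -35), -492), -399) = Add(Mul(35, -492), -399) = Add(-17220, -399) = -17619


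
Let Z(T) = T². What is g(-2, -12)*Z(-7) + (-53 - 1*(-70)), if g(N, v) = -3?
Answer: -130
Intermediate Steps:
g(-2, -12)*Z(-7) + (-53 - 1*(-70)) = -3*(-7)² + (-53 - 1*(-70)) = -3*49 + (-53 + 70) = -147 + 17 = -130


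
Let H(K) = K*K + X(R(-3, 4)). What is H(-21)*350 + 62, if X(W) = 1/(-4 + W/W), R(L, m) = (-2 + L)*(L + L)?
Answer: 462886/3 ≈ 1.5430e+5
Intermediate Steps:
R(L, m) = 2*L*(-2 + L) (R(L, m) = (-2 + L)*(2*L) = 2*L*(-2 + L))
X(W) = -⅓ (X(W) = 1/(-4 + 1) = 1/(-3) = -⅓)
H(K) = -⅓ + K² (H(K) = K*K - ⅓ = K² - ⅓ = -⅓ + K²)
H(-21)*350 + 62 = (-⅓ + (-21)²)*350 + 62 = (-⅓ + 441)*350 + 62 = (1322/3)*350 + 62 = 462700/3 + 62 = 462886/3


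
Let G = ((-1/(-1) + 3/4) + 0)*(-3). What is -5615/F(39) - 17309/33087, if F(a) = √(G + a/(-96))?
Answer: -17309/33087 + 22460*I*√362/181 ≈ -0.52314 + 2360.9*I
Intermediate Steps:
G = -21/4 (G = ((-1*(-1) + 3*(¼)) + 0)*(-3) = ((1 + ¾) + 0)*(-3) = (7/4 + 0)*(-3) = (7/4)*(-3) = -21/4 ≈ -5.2500)
F(a) = √(-21/4 - a/96) (F(a) = √(-21/4 + a/(-96)) = √(-21/4 + a*(-1/96)) = √(-21/4 - a/96))
-5615/F(39) - 17309/33087 = -5615*24/√(-3024 - 6*39) - 17309/33087 = -5615*24/√(-3024 - 234) - 17309*1/33087 = -5615*(-4*I*√362/181) - 17309/33087 = -(-22460)*I*√362/181 - 17309/33087 = 22460*I*√362/181 - 17309/33087 = -17309/33087 + 22460*I*√362/181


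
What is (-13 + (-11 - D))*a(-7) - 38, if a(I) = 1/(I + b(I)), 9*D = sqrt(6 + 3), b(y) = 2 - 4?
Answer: -953/27 ≈ -35.296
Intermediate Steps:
b(y) = -2
D = 1/3 (D = sqrt(6 + 3)/9 = sqrt(9)/9 = (1/9)*3 = 1/3 ≈ 0.33333)
a(I) = 1/(-2 + I) (a(I) = 1/(I - 2) = 1/(-2 + I))
(-13 + (-11 - D))*a(-7) - 38 = (-13 + (-11 - 1*1/3))/(-2 - 7) - 38 = (-13 + (-11 - 1/3))/(-9) - 38 = (-13 - 34/3)*(-1/9) - 38 = -73/3*(-1/9) - 38 = 73/27 - 38 = -953/27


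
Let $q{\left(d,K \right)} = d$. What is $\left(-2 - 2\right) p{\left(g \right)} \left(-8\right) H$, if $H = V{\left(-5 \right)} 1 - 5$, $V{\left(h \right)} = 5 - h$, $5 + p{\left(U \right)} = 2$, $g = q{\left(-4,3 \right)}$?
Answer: $-480$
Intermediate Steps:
$g = -4$
$p{\left(U \right)} = -3$ ($p{\left(U \right)} = -5 + 2 = -3$)
$H = 5$ ($H = \left(5 - -5\right) 1 - 5 = \left(5 + 5\right) 1 - 5 = 10 \cdot 1 - 5 = 10 - 5 = 5$)
$\left(-2 - 2\right) p{\left(g \right)} \left(-8\right) H = \left(-2 - 2\right) \left(-3\right) \left(-8\right) 5 = \left(-4\right) \left(-3\right) \left(-8\right) 5 = 12 \left(-8\right) 5 = \left(-96\right) 5 = -480$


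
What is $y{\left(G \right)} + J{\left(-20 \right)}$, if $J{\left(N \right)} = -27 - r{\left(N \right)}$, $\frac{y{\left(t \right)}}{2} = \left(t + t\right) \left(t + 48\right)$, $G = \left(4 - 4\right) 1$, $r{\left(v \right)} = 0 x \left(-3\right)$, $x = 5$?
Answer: $-27$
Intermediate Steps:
$r{\left(v \right)} = 0$ ($r{\left(v \right)} = 0 \cdot 5 \left(-3\right) = 0 \left(-3\right) = 0$)
$G = 0$ ($G = 0 \cdot 1 = 0$)
$y{\left(t \right)} = 4 t \left(48 + t\right)$ ($y{\left(t \right)} = 2 \left(t + t\right) \left(t + 48\right) = 2 \cdot 2 t \left(48 + t\right) = 4 t \left(48 + t\right)$)
$J{\left(N \right)} = -27$ ($J{\left(N \right)} = -27 - 0 = -27 + 0 = -27$)
$y{\left(G \right)} + J{\left(-20 \right)} = 4 \cdot 0 \left(48 + 0\right) - 27 = 4 \cdot 0 \cdot 48 - 27 = 0 - 27 = -27$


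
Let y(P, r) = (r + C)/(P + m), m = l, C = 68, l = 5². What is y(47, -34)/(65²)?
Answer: 17/152100 ≈ 0.00011177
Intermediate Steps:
l = 25
m = 25
y(P, r) = (68 + r)/(25 + P) (y(P, r) = (r + 68)/(P + 25) = (68 + r)/(25 + P))
y(47, -34)/(65²) = ((68 - 34)/(25 + 47))/(65²) = (34/72)/4225 = ((1/72)*34)*(1/4225) = (17/36)*(1/4225) = 17/152100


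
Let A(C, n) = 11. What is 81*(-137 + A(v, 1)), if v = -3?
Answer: -10206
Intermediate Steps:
81*(-137 + A(v, 1)) = 81*(-137 + 11) = 81*(-126) = -10206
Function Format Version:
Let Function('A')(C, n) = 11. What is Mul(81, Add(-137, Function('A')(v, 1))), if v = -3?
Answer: -10206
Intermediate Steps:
Mul(81, Add(-137, Function('A')(v, 1))) = Mul(81, Add(-137, 11)) = Mul(81, -126) = -10206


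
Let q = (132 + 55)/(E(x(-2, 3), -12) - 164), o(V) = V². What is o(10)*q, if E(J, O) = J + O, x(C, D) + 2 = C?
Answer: -935/9 ≈ -103.89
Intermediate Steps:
x(C, D) = -2 + C
q = -187/180 (q = (132 + 55)/(((-2 - 2) - 12) - 164) = 187/((-4 - 12) - 164) = 187/(-16 - 164) = 187/(-180) = 187*(-1/180) = -187/180 ≈ -1.0389)
o(10)*q = 10²*(-187/180) = 100*(-187/180) = -935/9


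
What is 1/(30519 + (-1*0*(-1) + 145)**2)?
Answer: 1/51544 ≈ 1.9401e-5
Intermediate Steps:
1/(30519 + (-1*0*(-1) + 145)**2) = 1/(30519 + (0*(-1) + 145)**2) = 1/(30519 + (0 + 145)**2) = 1/(30519 + 145**2) = 1/(30519 + 21025) = 1/51544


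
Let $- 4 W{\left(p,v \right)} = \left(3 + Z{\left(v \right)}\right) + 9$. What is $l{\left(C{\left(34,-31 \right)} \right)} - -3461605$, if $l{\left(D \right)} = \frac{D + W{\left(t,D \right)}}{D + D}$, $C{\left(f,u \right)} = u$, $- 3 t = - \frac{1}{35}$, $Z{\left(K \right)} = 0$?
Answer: $\frac{107309772}{31} \approx 3.4616 \cdot 10^{6}$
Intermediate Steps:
$t = \frac{1}{105}$ ($t = - \frac{\left(-1\right) \frac{1}{35}}{3} = \left(- \frac{1}{3}\right) \left(- \frac{1}{35}\right) = \frac{1}{105} \approx 0.0095238$)
$W{\left(p,v \right)} = -3$ ($W{\left(p,v \right)} = - \frac{\left(3 + 0\right) + 9}{4} = - \frac{3 + 9}{4} = \left(- \frac{1}{4}\right) 12 = -3$)
$l{\left(D \right)} = \frac{-3 + D}{2 D}$ ($l{\left(D \right)} = \frac{D - 3}{D + D} = \frac{-3 + D}{2 D}$)
$l{\left(C{\left(34,-31 \right)} \right)} - -3461605 = \frac{-3 - 31}{2 \left(-31\right)} - -3461605 = \frac{1}{2} \left(- \frac{1}{31}\right) \left(-34\right) + 3461605 = \frac{17}{31} + 3461605 = \frac{107309772}{31}$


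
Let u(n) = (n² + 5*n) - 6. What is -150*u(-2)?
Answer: 1800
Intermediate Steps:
u(n) = -6 + n² + 5*n
-150*u(-2) = -150*(-6 + (-2)² + 5*(-2)) = -150*(-6 + 4 - 10) = -150*(-12) = 1800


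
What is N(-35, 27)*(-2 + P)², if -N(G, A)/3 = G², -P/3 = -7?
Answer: -1326675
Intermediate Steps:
P = 21 (P = -3*(-7) = 21)
N(G, A) = -3*G²
N(-35, 27)*(-2 + P)² = (-3*(-35)²)*(-2 + 21)² = -3*1225*19² = -3675*361 = -1326675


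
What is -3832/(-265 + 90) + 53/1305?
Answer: 1002007/45675 ≈ 21.938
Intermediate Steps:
-3832/(-265 + 90) + 53/1305 = -3832/(-175) + 53*(1/1305) = -3832*(-1/175) + 53/1305 = 3832/175 + 53/1305 = 1002007/45675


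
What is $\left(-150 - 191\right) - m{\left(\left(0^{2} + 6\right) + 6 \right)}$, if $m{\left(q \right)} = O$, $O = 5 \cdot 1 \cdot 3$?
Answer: $-356$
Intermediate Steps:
$O = 15$ ($O = 5 \cdot 3 = 15$)
$m{\left(q \right)} = 15$
$\left(-150 - 191\right) - m{\left(\left(0^{2} + 6\right) + 6 \right)} = \left(-150 - 191\right) - 15 = -341 - 15 = -356$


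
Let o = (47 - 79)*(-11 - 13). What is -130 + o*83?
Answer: 63614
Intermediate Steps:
o = 768 (o = -32*(-24) = 768)
-130 + o*83 = -130 + 768*83 = -130 + 63744 = 63614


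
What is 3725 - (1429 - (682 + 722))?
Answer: 3700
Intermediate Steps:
3725 - (1429 - (682 + 722)) = 3725 - (1429 - 1*1404) = 3725 - (1429 - 1404) = 3725 - 1*25 = 3725 - 25 = 3700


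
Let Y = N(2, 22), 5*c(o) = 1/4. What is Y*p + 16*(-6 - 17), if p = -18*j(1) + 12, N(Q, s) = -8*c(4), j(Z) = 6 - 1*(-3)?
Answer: -308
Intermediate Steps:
j(Z) = 9 (j(Z) = 6 + 3 = 9)
c(o) = 1/20 (c(o) = (⅕)/4 = (⅕)*(¼) = 1/20)
N(Q, s) = -⅖ (N(Q, s) = -8*1/20 = -⅖)
p = -150 (p = -18*9 + 12 = -162 + 12 = -150)
Y = -⅖ ≈ -0.40000
Y*p + 16*(-6 - 17) = -⅖*(-150) + 16*(-6 - 17) = 60 + 16*(-23) = 60 - 368 = -308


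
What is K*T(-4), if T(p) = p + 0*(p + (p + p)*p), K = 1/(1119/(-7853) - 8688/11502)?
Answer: 60216804/13516267 ≈ 4.4551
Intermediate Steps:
K = -15054201/13516267 (K = 1/(1119*(-1/7853) - 8688*1/11502) = 1/(-1119/7853 - 1448/1917) = 1/(-13516267/15054201) = -15054201/13516267 ≈ -1.1138)
T(p) = p (T(p) = p + 0*(p + (2*p)*p) = p + 0*(p + 2*p²) = p + 0 = p)
K*T(-4) = -15054201/13516267*(-4) = 60216804/13516267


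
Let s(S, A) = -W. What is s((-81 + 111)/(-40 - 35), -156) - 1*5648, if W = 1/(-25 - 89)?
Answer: -643871/114 ≈ -5648.0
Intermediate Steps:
W = -1/114 (W = 1/(-114) = -1/114 ≈ -0.0087719)
s(S, A) = 1/114 (s(S, A) = -1*(-1/114) = 1/114)
s((-81 + 111)/(-40 - 35), -156) - 1*5648 = 1/114 - 1*5648 = 1/114 - 5648 = -643871/114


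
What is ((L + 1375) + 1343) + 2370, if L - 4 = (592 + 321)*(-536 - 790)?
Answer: -1205546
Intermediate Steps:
L = -1210634 (L = 4 + (592 + 321)*(-536 - 790) = 4 + 913*(-1326) = 4 - 1210638 = -1210634)
((L + 1375) + 1343) + 2370 = ((-1210634 + 1375) + 1343) + 2370 = (-1209259 + 1343) + 2370 = -1207916 + 2370 = -1205546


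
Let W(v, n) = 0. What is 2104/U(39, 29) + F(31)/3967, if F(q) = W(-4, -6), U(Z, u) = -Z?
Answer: -2104/39 ≈ -53.949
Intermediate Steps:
F(q) = 0
2104/U(39, 29) + F(31)/3967 = 2104/((-1*39)) + 0/3967 = 2104/(-39) + 0*(1/3967) = 2104*(-1/39) + 0 = -2104/39 + 0 = -2104/39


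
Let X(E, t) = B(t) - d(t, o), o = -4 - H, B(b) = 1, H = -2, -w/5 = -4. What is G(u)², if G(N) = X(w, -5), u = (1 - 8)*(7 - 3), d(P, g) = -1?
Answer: 4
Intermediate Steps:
w = 20 (w = -5*(-4) = 20)
o = -2 (o = -4 - 1*(-2) = -4 + 2 = -2)
u = -28 (u = -7*4 = -28)
X(E, t) = 2 (X(E, t) = 1 - 1*(-1) = 1 + 1 = 2)
G(N) = 2
G(u)² = 2² = 4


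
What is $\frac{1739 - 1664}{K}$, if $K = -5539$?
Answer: $- \frac{75}{5539} \approx -0.01354$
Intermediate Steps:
$\frac{1739 - 1664}{K} = \frac{1739 - 1664}{-5539} = \left(1739 - 1664\right) \left(- \frac{1}{5539}\right) = 75 \left(- \frac{1}{5539}\right) = - \frac{75}{5539}$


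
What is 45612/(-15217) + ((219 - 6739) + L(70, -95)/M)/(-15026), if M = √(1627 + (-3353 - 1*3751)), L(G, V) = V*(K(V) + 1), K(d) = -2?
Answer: -293075536/114325321 + 95*I*√5477/82297402 ≈ -2.5635 + 8.543e-5*I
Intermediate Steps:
L(G, V) = -V (L(G, V) = V*(-2 + 1) = V*(-1) = -V)
M = I*√5477 (M = √(1627 + (-3353 - 3751)) = √(1627 - 7104) = √(-5477) = I*√5477 ≈ 74.007*I)
45612/(-15217) + ((219 - 6739) + L(70, -95)/M)/(-15026) = 45612/(-15217) + ((219 - 6739) + (-1*(-95))/((I*√5477)))/(-15026) = 45612*(-1/15217) + (-6520 + 95*(-I*√5477/5477))*(-1/15026) = -45612/15217 + (-6520 - 95*I*√5477/5477)*(-1/15026) = -45612/15217 + (3260/7513 + 95*I*√5477/82297402) = -293075536/114325321 + 95*I*√5477/82297402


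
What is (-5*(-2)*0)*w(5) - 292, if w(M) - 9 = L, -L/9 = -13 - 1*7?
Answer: -292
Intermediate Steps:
L = 180 (L = -9*(-13 - 1*7) = -9*(-13 - 7) = -9*(-20) = 180)
w(M) = 189 (w(M) = 9 + 180 = 189)
(-5*(-2)*0)*w(5) - 292 = (-5*(-2)*0)*189 - 292 = (10*0)*189 - 292 = 0*189 - 292 = 0 - 292 = -292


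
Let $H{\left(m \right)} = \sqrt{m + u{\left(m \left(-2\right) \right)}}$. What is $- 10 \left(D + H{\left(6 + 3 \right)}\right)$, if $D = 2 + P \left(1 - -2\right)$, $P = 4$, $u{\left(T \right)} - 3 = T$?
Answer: $-140 - 10 i \sqrt{6} \approx -140.0 - 24.495 i$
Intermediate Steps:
$u{\left(T \right)} = 3 + T$
$H{\left(m \right)} = \sqrt{3 - m}$ ($H{\left(m \right)} = \sqrt{m + \left(3 + m \left(-2\right)\right)} = \sqrt{m - \left(-3 + 2 m\right)} = \sqrt{3 - m}$)
$D = 14$ ($D = 2 + 4 \left(1 - -2\right) = 2 + 4 \left(1 + 2\right) = 2 + 4 \cdot 3 = 2 + 12 = 14$)
$- 10 \left(D + H{\left(6 + 3 \right)}\right) = - 10 \left(14 + \sqrt{3 - \left(6 + 3\right)}\right) = - 10 \left(14 + \sqrt{3 - 9}\right) = - 10 \left(14 + \sqrt{-6}\right) = - 10 \left(14 + i \sqrt{6}\right) = -140 - 10 i \sqrt{6}$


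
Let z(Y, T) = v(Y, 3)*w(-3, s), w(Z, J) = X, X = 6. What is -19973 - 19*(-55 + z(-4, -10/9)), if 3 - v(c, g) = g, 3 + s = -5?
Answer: -18928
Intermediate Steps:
s = -8 (s = -3 - 5 = -8)
v(c, g) = 3 - g
w(Z, J) = 6
z(Y, T) = 0 (z(Y, T) = (3 - 1*3)*6 = (3 - 3)*6 = 0*6 = 0)
-19973 - 19*(-55 + z(-4, -10/9)) = -19973 - 19*(-55 + 0) = -19973 - 19*(-55) = -19973 + 1045 = -18928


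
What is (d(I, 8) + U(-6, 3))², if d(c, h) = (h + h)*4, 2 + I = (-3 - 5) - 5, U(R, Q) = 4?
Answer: 4624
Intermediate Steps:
I = -15 (I = -2 + ((-3 - 5) - 5) = -2 + (-8 - 5) = -2 - 13 = -15)
d(c, h) = 8*h (d(c, h) = (2*h)*4 = 8*h)
(d(I, 8) + U(-6, 3))² = (8*8 + 4)² = (64 + 4)² = 68² = 4624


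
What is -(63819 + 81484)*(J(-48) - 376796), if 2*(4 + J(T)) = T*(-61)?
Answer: 54537446808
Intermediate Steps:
J(T) = -4 - 61*T/2 (J(T) = -4 + (T*(-61))/2 = -4 + (-61*T)/2 = -4 - 61*T/2)
-(63819 + 81484)*(J(-48) - 376796) = -(63819 + 81484)*((-4 - 61/2*(-48)) - 376796) = -145303*((-4 + 1464) - 376796) = -145303*(1460 - 376796) = -145303*(-375336) = -1*(-54537446808) = 54537446808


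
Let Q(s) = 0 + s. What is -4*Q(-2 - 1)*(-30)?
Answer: -360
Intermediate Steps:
Q(s) = s
-4*Q(-2 - 1)*(-30) = -4*(-2 - 1)*(-30) = -4*(-3)*(-30) = 12*(-30) = -360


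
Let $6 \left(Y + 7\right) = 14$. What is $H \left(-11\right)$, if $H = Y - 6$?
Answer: $\frac{352}{3} \approx 117.33$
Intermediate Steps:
$Y = - \frac{14}{3}$ ($Y = -7 + \frac{1}{6} \cdot 14 = -7 + \frac{7}{3} = - \frac{14}{3} \approx -4.6667$)
$H = - \frac{32}{3}$ ($H = - \frac{14}{3} - 6 = - \frac{32}{3} \approx -10.667$)
$H \left(-11\right) = \left(- \frac{32}{3}\right) \left(-11\right) = \frac{352}{3}$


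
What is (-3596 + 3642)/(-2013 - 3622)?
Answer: -2/245 ≈ -0.0081633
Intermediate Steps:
(-3596 + 3642)/(-2013 - 3622) = 46/(-5635) = 46*(-1/5635) = -2/245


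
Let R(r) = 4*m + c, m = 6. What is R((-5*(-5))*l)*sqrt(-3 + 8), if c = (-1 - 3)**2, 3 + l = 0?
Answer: 40*sqrt(5) ≈ 89.443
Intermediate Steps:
l = -3 (l = -3 + 0 = -3)
c = 16 (c = (-4)**2 = 16)
R(r) = 40 (R(r) = 4*6 + 16 = 24 + 16 = 40)
R((-5*(-5))*l)*sqrt(-3 + 8) = 40*sqrt(-3 + 8) = 40*sqrt(5)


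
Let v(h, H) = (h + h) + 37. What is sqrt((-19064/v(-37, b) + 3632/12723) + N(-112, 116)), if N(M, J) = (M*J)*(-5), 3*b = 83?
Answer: 2*sqrt(3627450753788154)/470751 ≈ 255.88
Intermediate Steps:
b = 83/3 (b = (1/3)*83 = 83/3 ≈ 27.667)
N(M, J) = -5*J*M (N(M, J) = (J*M)*(-5) = -5*J*M)
v(h, H) = 37 + 2*h (v(h, H) = 2*h + 37 = 37 + 2*h)
sqrt((-19064/v(-37, b) + 3632/12723) + N(-112, 116)) = sqrt((-19064/(37 + 2*(-37)) + 3632/12723) - 5*116*(-112)) = sqrt((-19064/(37 - 74) + 3632*(1/12723)) + 64960) = sqrt((-19064/(-37) + 3632/12723) + 64960) = sqrt((-19064*(-1/37) + 3632/12723) + 64960) = sqrt((19064/37 + 3632/12723) + 64960) = sqrt(242685656/470751 + 64960) = sqrt(30822670616/470751) = 2*sqrt(3627450753788154)/470751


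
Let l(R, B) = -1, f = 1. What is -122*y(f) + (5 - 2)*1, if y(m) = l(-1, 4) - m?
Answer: 247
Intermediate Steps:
y(m) = -1 - m
-122*y(f) + (5 - 2)*1 = -122*(-1 - 1*1) + (5 - 2)*1 = -122*(-1 - 1) + 3*1 = -122*(-2) + 3 = 244 + 3 = 247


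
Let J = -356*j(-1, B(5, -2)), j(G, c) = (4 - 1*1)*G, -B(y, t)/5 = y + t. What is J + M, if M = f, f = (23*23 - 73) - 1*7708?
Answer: -6184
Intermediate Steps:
B(y, t) = -5*t - 5*y (B(y, t) = -5*(y + t) = -5*(t + y) = -5*t - 5*y)
j(G, c) = 3*G (j(G, c) = (4 - 1)*G = 3*G)
f = -7252 (f = (529 - 73) - 7708 = 456 - 7708 = -7252)
M = -7252
J = 1068 (J = -1068*(-1) = -356*(-3) = 1068)
J + M = 1068 - 7252 = -6184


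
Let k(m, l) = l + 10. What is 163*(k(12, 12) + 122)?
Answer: 23472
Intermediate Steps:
k(m, l) = 10 + l
163*(k(12, 12) + 122) = 163*((10 + 12) + 122) = 163*(22 + 122) = 163*144 = 23472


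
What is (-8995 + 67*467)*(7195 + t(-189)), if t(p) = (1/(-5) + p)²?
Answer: 23961390554/25 ≈ 9.5846e+8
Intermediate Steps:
t(p) = (-⅕ + p)²
(-8995 + 67*467)*(7195 + t(-189)) = (-8995 + 67*467)*(7195 + (-1 + 5*(-189))²/25) = (-8995 + 31289)*(7195 + (-1 - 945)²/25) = 22294*(7195 + (1/25)*(-946)²) = 22294*(7195 + (1/25)*894916) = 22294*(7195 + 894916/25) = 22294*(1074791/25) = 23961390554/25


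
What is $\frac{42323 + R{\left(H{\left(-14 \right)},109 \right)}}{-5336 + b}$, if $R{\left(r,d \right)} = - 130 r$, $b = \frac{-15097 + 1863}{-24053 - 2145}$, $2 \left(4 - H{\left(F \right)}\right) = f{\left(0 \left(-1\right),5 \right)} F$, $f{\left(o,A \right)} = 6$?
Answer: $- \frac{476056957}{69889647} \approx -6.8116$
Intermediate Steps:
$H{\left(F \right)} = 4 - 3 F$ ($H{\left(F \right)} = 4 - \frac{6 F}{2} = 4 - 3 F$)
$b = \frac{6617}{13099}$ ($b = - \frac{13234}{-26198} = \left(-13234\right) \left(- \frac{1}{26198}\right) = \frac{6617}{13099} \approx 0.50515$)
$\frac{42323 + R{\left(H{\left(-14 \right)},109 \right)}}{-5336 + b} = \frac{42323 - 130 \left(4 - -42\right)}{-5336 + \frac{6617}{13099}} = \frac{42323 - 130 \left(4 + 42\right)}{- \frac{69889647}{13099}} = \left(42323 - 5980\right) \left(- \frac{13099}{69889647}\right) = 36343 \left(- \frac{13099}{69889647}\right) = - \frac{476056957}{69889647}$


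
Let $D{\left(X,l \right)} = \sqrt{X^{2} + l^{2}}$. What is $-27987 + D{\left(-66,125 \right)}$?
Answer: $-27987 + \sqrt{19981} \approx -27846.0$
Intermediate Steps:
$-27987 + D{\left(-66,125 \right)} = -27987 + \sqrt{\left(-66\right)^{2} + 125^{2}} = -27987 + \sqrt{4356 + 15625} = -27987 + \sqrt{19981}$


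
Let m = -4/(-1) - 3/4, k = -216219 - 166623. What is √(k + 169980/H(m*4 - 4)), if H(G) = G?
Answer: I*√3275598/3 ≈ 603.29*I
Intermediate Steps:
k = -382842
m = 13/4 (m = -4*(-1) - 3*¼ = 4 - ¾ = 13/4 ≈ 3.2500)
√(k + 169980/H(m*4 - 4)) = √(-382842 + 169980/((13/4)*4 - 4)) = √(-382842 + 169980/(13 - 4)) = √(-382842 + 169980/9) = √(-382842 + 169980*(⅑)) = √(-382842 + 56660/3) = √(-1091866/3) = I*√3275598/3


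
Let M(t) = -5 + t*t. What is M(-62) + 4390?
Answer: 8229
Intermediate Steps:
M(t) = -5 + t²
M(-62) + 4390 = (-5 + (-62)²) + 4390 = (-5 + 3844) + 4390 = 3839 + 4390 = 8229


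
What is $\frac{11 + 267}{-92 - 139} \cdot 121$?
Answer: $- \frac{3058}{21} \approx -145.62$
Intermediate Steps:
$\frac{11 + 267}{-92 - 139} \cdot 121 = \frac{278}{-231} \cdot 121 = 278 \left(- \frac{1}{231}\right) 121 = \left(- \frac{278}{231}\right) 121 = - \frac{3058}{21}$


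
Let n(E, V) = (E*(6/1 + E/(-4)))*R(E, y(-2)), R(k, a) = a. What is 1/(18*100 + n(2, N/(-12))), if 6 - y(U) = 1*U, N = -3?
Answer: 1/1888 ≈ 0.00052966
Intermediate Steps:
y(U) = 6 - U
n(E, V) = 8*E*(6 - E/4) (n(E, V) = (E*(6/1 + E/(-4)))*(6 - 1*(-2)) = (E*(6*1 + E*(-¼)))*(6 + 2) = (E*(6 - E/4))*8 = 8*E*(6 - E/4))
1/(18*100 + n(2, N/(-12))) = 1/(18*100 + 2*2*(24 - 1*2)) = 1/(1800 + 2*2*(24 - 2)) = 1/(1800 + 2*2*22) = 1/(1800 + 88) = 1/1888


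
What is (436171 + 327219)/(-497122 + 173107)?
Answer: -152678/64803 ≈ -2.3560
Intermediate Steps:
(436171 + 327219)/(-497122 + 173107) = 763390/(-324015) = 763390*(-1/324015) = -152678/64803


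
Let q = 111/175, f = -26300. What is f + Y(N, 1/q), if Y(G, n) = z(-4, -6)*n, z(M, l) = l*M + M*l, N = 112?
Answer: -970300/37 ≈ -26224.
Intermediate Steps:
q = 111/175 (q = 111*(1/175) = 111/175 ≈ 0.63429)
z(M, l) = 2*M*l (z(M, l) = M*l + M*l = 2*M*l)
Y(G, n) = 48*n (Y(G, n) = (2*(-4)*(-6))*n = 48*n)
f + Y(N, 1/q) = -26300 + 48/(111/175) = -26300 + 48*(175/111) = -26300 + 2800/37 = -970300/37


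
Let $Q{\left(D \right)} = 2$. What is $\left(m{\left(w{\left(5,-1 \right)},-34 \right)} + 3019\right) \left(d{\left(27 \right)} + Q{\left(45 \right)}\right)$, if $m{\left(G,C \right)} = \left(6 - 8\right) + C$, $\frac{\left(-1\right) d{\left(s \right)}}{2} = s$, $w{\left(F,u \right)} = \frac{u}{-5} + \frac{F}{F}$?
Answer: $-155116$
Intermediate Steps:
$w{\left(F,u \right)} = 1 - \frac{u}{5}$ ($w{\left(F,u \right)} = u \left(- \frac{1}{5}\right) + 1 = - \frac{u}{5} + 1 = 1 - \frac{u}{5}$)
$d{\left(s \right)} = - 2 s$
$m{\left(G,C \right)} = -2 + C$
$\left(m{\left(w{\left(5,-1 \right)},-34 \right)} + 3019\right) \left(d{\left(27 \right)} + Q{\left(45 \right)}\right) = \left(\left(-2 - 34\right) + 3019\right) \left(\left(-2\right) 27 + 2\right) = \left(-36 + 3019\right) \left(-54 + 2\right) = 2983 \left(-52\right) = -155116$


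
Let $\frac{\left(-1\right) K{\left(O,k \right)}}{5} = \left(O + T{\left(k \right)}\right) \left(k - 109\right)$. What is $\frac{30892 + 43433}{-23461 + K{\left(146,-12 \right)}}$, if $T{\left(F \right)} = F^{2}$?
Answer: $\frac{24775}{50663} \approx 0.48902$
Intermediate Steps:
$K{\left(O,k \right)} = - 5 \left(-109 + k\right) \left(O + k^{2}\right)$ ($K{\left(O,k \right)} = - 5 \left(O + k^{2}\right) \left(k - 109\right) = - 5 \left(O + k^{2}\right) \left(-109 + k\right) = - 5 \left(-109 + k\right) \left(O + k^{2}\right)$)
$\frac{30892 + 43433}{-23461 + K{\left(146,-12 \right)}} = \frac{30892 + 43433}{-23461 + \left(- 5 \left(-12\right)^{3} + 545 \cdot 146 + 545 \left(-12\right)^{2} - 730 \left(-12\right)\right)} = \frac{74325}{-23461 + \left(\left(-5\right) \left(-1728\right) + 79570 + 545 \cdot 144 + 8760\right)} = \frac{74325}{-23461 + \left(8640 + 79570 + 78480 + 8760\right)} = \frac{74325}{-23461 + 175450} = \frac{74325}{151989} = 74325 \cdot \frac{1}{151989} = \frac{24775}{50663}$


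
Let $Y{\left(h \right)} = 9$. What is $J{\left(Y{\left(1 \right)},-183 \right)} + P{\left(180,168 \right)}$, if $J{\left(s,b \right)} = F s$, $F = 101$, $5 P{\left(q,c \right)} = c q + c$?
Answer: $\frac{34953}{5} \approx 6990.6$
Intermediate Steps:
$P{\left(q,c \right)} = \frac{c}{5} + \frac{c q}{5}$ ($P{\left(q,c \right)} = \frac{c q + c}{5} = \frac{c + c q}{5} = \frac{c}{5} + \frac{c q}{5}$)
$J{\left(s,b \right)} = 101 s$
$J{\left(Y{\left(1 \right)},-183 \right)} + P{\left(180,168 \right)} = 101 \cdot 9 + \frac{1}{5} \cdot 168 \left(1 + 180\right) = 909 + \frac{1}{5} \cdot 168 \cdot 181 = 909 + \frac{30408}{5} = \frac{34953}{5}$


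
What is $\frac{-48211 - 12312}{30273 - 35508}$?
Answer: $\frac{60523}{5235} \approx 11.561$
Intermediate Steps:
$\frac{-48211 - 12312}{30273 - 35508} = - \frac{60523}{-5235} = \left(-60523\right) \left(- \frac{1}{5235}\right) = \frac{60523}{5235}$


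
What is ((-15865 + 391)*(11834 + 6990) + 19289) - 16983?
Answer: -291280270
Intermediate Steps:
((-15865 + 391)*(11834 + 6990) + 19289) - 16983 = (-15474*18824 + 19289) - 16983 = (-291282576 + 19289) - 16983 = -291263287 - 16983 = -291280270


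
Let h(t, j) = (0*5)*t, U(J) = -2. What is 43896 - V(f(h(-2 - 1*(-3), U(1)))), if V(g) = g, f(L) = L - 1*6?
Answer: 43902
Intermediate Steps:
h(t, j) = 0 (h(t, j) = 0*t = 0)
f(L) = -6 + L (f(L) = L - 6 = -6 + L)
43896 - V(f(h(-2 - 1*(-3), U(1)))) = 43896 - (-6 + 0) = 43896 - 1*(-6) = 43896 + 6 = 43902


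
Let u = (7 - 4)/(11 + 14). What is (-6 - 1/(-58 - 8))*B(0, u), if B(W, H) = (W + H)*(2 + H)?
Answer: -4187/2750 ≈ -1.5225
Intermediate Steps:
u = 3/25 ≈ 0.12000
B(W, H) = (2 + H)*(H + W) (B(W, H) = (H + W)*(2 + H) = (2 + H)*(H + W))
(-6 - 1/(-58 - 8))*B(0, u) = (-6 - 1/(-58 - 8))*((3/25)² + 2*(3/25) + 2*0 + (3/25)*0) = (-6 - 1/(-66))*(9/625 + 6/25 + 0 + 0) = (-6 - 1*(-1/66))*(159/625) = (-6 + 1/66)*(159/625) = -395/66*159/625 = -4187/2750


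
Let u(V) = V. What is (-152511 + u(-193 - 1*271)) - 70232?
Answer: -223207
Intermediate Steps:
(-152511 + u(-193 - 1*271)) - 70232 = (-152511 + (-193 - 1*271)) - 70232 = (-152511 + (-193 - 271)) - 70232 = (-152511 - 464) - 70232 = -152975 - 70232 = -223207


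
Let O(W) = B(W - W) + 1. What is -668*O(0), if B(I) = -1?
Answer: 0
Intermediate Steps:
O(W) = 0 (O(W) = -1 + 1 = 0)
-668*O(0) = -668*0 = 0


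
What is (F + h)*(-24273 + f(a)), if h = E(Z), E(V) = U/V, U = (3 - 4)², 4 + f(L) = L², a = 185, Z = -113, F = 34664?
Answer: 38966624388/113 ≈ 3.4484e+8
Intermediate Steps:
f(L) = -4 + L²
U = 1 (U = (-1)² = 1)
E(V) = 1/V
h = -1/113 (h = 1/(-113) = -1/113 ≈ -0.0088496)
(F + h)*(-24273 + f(a)) = (34664 - 1/113)*(-24273 + (-4 + 185²)) = 3917031*(-24273 + (-4 + 34225))/113 = 3917031*(-24273 + 34221)/113 = (3917031/113)*9948 = 38966624388/113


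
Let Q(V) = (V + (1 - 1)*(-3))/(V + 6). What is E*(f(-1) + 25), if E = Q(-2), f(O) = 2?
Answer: -27/2 ≈ -13.500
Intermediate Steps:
Q(V) = V/(6 + V) (Q(V) = (V + 0*(-3))/(6 + V) = (V + 0)/(6 + V) = V/(6 + V))
E = -½ (E = -2/(6 - 2) = -2/4 = -2*¼ = -½ ≈ -0.50000)
E*(f(-1) + 25) = -(2 + 25)/2 = -½*27 = -27/2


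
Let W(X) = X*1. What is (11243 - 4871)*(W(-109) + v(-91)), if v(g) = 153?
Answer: 280368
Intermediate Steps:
W(X) = X
(11243 - 4871)*(W(-109) + v(-91)) = (11243 - 4871)*(-109 + 153) = 6372*44 = 280368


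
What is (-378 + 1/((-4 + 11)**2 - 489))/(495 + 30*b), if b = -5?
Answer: -166321/151800 ≈ -1.0957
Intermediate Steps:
(-378 + 1/((-4 + 11)**2 - 489))/(495 + 30*b) = (-378 + 1/((-4 + 11)**2 - 489))/(495 + 30*(-5)) = (-378 + 1/(7**2 - 489))/(495 - 150) = (-378 + 1/(49 - 489))/345 = (-378 + 1/(-440))*(1/345) = (-378 - 1/440)*(1/345) = -166321/440*1/345 = -166321/151800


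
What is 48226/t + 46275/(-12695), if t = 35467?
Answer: -205801271/90050713 ≈ -2.2854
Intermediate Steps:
48226/t + 46275/(-12695) = 48226/35467 + 46275/(-12695) = 48226*(1/35467) + 46275*(-1/12695) = 48226/35467 - 9255/2539 = -205801271/90050713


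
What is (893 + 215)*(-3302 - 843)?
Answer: -4592660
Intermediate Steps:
(893 + 215)*(-3302 - 843) = 1108*(-4145) = -4592660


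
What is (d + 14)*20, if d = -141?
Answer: -2540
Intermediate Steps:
(d + 14)*20 = (-141 + 14)*20 = -127*20 = -2540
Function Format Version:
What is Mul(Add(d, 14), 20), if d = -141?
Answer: -2540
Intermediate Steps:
Mul(Add(d, 14), 20) = Mul(Add(-141, 14), 20) = Mul(-127, 20) = -2540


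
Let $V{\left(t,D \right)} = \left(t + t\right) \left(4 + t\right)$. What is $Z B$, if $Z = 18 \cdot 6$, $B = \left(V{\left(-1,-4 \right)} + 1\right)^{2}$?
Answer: $2700$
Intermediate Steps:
$V{\left(t,D \right)} = 2 t \left(4 + t\right)$
$B = 25$ ($B = \left(2 \left(-1\right) \left(4 - 1\right) + 1\right)^{2} = \left(2 \left(-1\right) 3 + 1\right)^{2} = \left(-6 + 1\right)^{2} = \left(-5\right)^{2} = 25$)
$Z = 108$
$Z B = 108 \cdot 25 = 2700$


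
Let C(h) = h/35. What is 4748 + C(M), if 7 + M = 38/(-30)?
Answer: 2492576/525 ≈ 4747.8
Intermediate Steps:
M = -124/15 (M = -7 + 38/(-30) = -7 + 38*(-1/30) = -7 - 19/15 = -124/15 ≈ -8.2667)
C(h) = h/35 (C(h) = h*(1/35) = h/35)
4748 + C(M) = 4748 + (1/35)*(-124/15) = 4748 - 124/525 = 2492576/525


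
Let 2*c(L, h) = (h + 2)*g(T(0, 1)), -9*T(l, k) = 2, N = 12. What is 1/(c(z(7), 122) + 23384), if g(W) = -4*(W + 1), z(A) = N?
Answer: 9/208720 ≈ 4.3120e-5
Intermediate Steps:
z(A) = 12
T(l, k) = -2/9 (T(l, k) = -1/9*2 = -2/9)
g(W) = -4 - 4*W (g(W) = -4*(1 + W) = -4 - 4*W)
c(L, h) = -28/9 - 14*h/9 (c(L, h) = ((h + 2)*(-4 - 4*(-2/9)))/2 = ((2 + h)*(-4 + 8/9))/2 = ((2 + h)*(-28/9))/2 = (-56/9 - 28*h/9)/2 = -28/9 - 14*h/9)
1/(c(z(7), 122) + 23384) = 1/((-28/9 - 14/9*122) + 23384) = 1/((-28/9 - 1708/9) + 23384) = 1/(-1736/9 + 23384) = 1/(208720/9) = 9/208720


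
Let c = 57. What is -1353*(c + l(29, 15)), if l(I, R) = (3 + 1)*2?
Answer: -87945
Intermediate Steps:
l(I, R) = 8 (l(I, R) = 4*2 = 8)
-1353*(c + l(29, 15)) = -1353*(57 + 8) = -1353*65 = -87945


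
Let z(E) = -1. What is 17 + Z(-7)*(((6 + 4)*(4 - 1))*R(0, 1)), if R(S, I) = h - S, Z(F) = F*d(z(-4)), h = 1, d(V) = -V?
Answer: -193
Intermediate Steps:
Z(F) = F (Z(F) = F*(-1*(-1)) = F*1 = F)
R(S, I) = 1 - S
17 + Z(-7)*(((6 + 4)*(4 - 1))*R(0, 1)) = 17 - 7*(6 + 4)*(4 - 1)*(1 - 1*0) = 17 - 7*10*3*(1 + 0) = 17 - 210 = -193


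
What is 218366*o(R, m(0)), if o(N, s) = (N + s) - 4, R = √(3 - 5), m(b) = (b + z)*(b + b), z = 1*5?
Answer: -873464 + 218366*I*√2 ≈ -8.7346e+5 + 3.0882e+5*I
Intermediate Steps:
z = 5
m(b) = 2*b*(5 + b) (m(b) = (b + 5)*(b + b) = (5 + b)*(2*b) = 2*b*(5 + b))
R = I*√2 (R = √(-2) = I*√2 ≈ 1.4142*I)
o(N, s) = -4 + N + s
218366*o(R, m(0)) = 218366*(-4 + I*√2 + 2*0*(5 + 0)) = 218366*(-4 + I*√2 + 2*0*5) = 218366*(-4 + I*√2 + 0) = 218366*(-4 + I*√2) = -873464 + 218366*I*√2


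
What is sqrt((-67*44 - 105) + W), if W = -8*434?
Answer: 15*I*sqrt(29) ≈ 80.777*I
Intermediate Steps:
W = -3472
sqrt((-67*44 - 105) + W) = sqrt((-67*44 - 105) - 3472) = sqrt((-2948 - 105) - 3472) = sqrt(-3053 - 3472) = sqrt(-6525) = 15*I*sqrt(29)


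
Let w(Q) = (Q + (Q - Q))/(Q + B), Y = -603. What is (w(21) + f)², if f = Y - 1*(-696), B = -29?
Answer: 522729/64 ≈ 8167.6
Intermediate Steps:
f = 93 (f = -603 - 1*(-696) = -603 + 696 = 93)
w(Q) = Q/(-29 + Q) (w(Q) = (Q + (Q - Q))/(Q - 29) = (Q + 0)/(-29 + Q) = Q/(-29 + Q))
(w(21) + f)² = (21/(-29 + 21) + 93)² = (21/(-8) + 93)² = (21*(-⅛) + 93)² = (-21/8 + 93)² = (723/8)² = 522729/64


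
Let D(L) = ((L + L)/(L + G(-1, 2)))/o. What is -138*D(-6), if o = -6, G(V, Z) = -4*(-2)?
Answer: -138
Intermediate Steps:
G(V, Z) = 8
D(L) = -L/(3*(8 + L)) (D(L) = ((L + L)/(L + 8))/(-6) = ((2*L)/(8 + L))*(-⅙) = (2*L/(8 + L))*(-⅙) = -L/(3*(8 + L)))
-138*D(-6) = -(-138)*(-6)/(24 + 3*(-6)) = -(-138)*(-6)/(24 - 18) = -(-138)*(-6)/6 = -138*1 = -138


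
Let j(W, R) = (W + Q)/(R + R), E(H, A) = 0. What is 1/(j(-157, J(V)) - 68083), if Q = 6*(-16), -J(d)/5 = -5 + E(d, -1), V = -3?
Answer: -50/3404403 ≈ -1.4687e-5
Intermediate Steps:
J(d) = 25 (J(d) = -5*(-5 + 0) = -5*(-5) = 25)
Q = -96
j(W, R) = (-96 + W)/(2*R) (j(W, R) = (W - 96)/(R + R) = (-96 + W)/((2*R)) = (-96 + W)*(1/(2*R)) = (-96 + W)/(2*R))
1/(j(-157, J(V)) - 68083) = 1/((1/2)*(-96 - 157)/25 - 68083) = 1/((1/2)*(1/25)*(-253) - 68083) = 1/(-253/50 - 68083) = 1/(-3404403/50) = -50/3404403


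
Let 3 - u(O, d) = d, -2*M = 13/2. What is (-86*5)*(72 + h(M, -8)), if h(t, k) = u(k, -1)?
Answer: -32680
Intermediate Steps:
M = -13/4 (M = -13/(2*2) = -½*13/2 = -13/4 ≈ -3.2500)
u(O, d) = 3 - d
h(t, k) = 4 (h(t, k) = 3 - 1*(-1) = 3 + 1 = 4)
(-86*5)*(72 + h(M, -8)) = (-86*5)*(72 + 4) = -430*76 = -32680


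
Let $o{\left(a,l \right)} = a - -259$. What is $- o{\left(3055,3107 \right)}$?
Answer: $-3314$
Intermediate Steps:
$o{\left(a,l \right)} = 259 + a$ ($o{\left(a,l \right)} = a + 259 = 259 + a$)
$- o{\left(3055,3107 \right)} = - (259 + 3055) = \left(-1\right) 3314 = -3314$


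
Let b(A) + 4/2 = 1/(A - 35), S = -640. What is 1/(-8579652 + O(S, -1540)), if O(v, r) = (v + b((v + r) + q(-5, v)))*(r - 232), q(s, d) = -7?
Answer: -1111/8268092222 ≈ -1.3437e-7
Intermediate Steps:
b(A) = -2 + 1/(-35 + A) (b(A) = -2 + 1/(A - 35) = -2 + 1/(-35 + A))
O(v, r) = (-232 + r)*(v + (85 - 2*r - 2*v)/(-42 + r + v)) (O(v, r) = (v + (71 - 2*((v + r) - 7))/(-35 + ((v + r) - 7)))*(r - 232) = (v + (71 - 2*((r + v) - 7))/(-35 + ((r + v) - 7)))*(-232 + r) = (v + (71 - 2*(-7 + r + v))/(-35 + (-7 + r + v)))*(-232 + r) = (v + (71 + (14 - 2*r - 2*v))/(-42 + r + v))*(-232 + r) = (v + (85 - 2*r - 2*v)/(-42 + r + v))*(-232 + r) = (-232 + r)*(v + (85 - 2*r - 2*v)/(-42 + r + v)))
1/(-8579652 + O(S, -1540)) = 1/(-8579652 + (-19720 + 464*(-1540) + 464*(-640) - 1*(-1540)*(-85 + 2*(-1540) + 2*(-640)) - 640*(-232 - 1540)*(-42 - 1540 - 640))/(-42 - 1540 - 640)) = 1/(-8579652 + (-19720 - 714560 - 296960 - 1*(-1540)*(-85 - 3080 - 1280) - 640*(-1772)*(-2222))/(-2222)) = 1/(-8579652 - (-19720 - 714560 - 296960 - 1*(-1540)*(-4445) - 2519925760)/2222) = 1/(-8579652 - (-19720 - 714560 - 296960 - 6845300 - 2519925760)/2222) = 1/(-8579652 - 1/2222*(-2527802300)) = 1/(-8579652 + 1263901150/1111) = 1/(-8268092222/1111) = -1111/8268092222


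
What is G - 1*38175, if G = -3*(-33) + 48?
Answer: -38028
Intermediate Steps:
G = 147 (G = 99 + 48 = 147)
G - 1*38175 = 147 - 1*38175 = 147 - 38175 = -38028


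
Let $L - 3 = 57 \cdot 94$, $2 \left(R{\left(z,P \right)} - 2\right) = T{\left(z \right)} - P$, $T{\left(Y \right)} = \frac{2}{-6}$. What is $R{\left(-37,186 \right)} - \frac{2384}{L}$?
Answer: $- \frac{327419}{3574} \approx -91.611$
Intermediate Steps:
$T{\left(Y \right)} = - \frac{1}{3}$ ($T{\left(Y \right)} = 2 \left(- \frac{1}{6}\right) = - \frac{1}{3}$)
$R{\left(z,P \right)} = \frac{11}{6} - \frac{P}{2}$ ($R{\left(z,P \right)} = 2 + \frac{- \frac{1}{3} - P}{2} = 2 - \left(\frac{1}{6} + \frac{P}{2}\right) = \frac{11}{6} - \frac{P}{2}$)
$L = 5361$ ($L = 3 + 57 \cdot 94 = 3 + 5358 = 5361$)
$R{\left(-37,186 \right)} - \frac{2384}{L} = \left(\frac{11}{6} - 93\right) - \frac{2384}{5361} = - \frac{547}{6} - \frac{2384}{5361} = - \frac{327419}{3574}$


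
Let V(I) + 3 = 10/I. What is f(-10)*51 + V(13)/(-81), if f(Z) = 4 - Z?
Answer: 751871/1053 ≈ 714.03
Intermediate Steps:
V(I) = -3 + 10/I
f(-10)*51 + V(13)/(-81) = (4 - 1*(-10))*51 + (-3 + 10/13)/(-81) = (4 + 10)*51 + (-3 + 10*(1/13))*(-1/81) = 14*51 + (-3 + 10/13)*(-1/81) = 714 - 29/13*(-1/81) = 714 + 29/1053 = 751871/1053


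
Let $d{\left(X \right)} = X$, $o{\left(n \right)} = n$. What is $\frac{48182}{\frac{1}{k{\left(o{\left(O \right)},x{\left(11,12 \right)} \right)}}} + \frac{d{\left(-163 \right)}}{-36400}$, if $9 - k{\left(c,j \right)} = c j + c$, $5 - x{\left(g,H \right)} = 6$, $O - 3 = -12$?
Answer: $\frac{15784423363}{36400} \approx 4.3364 \cdot 10^{5}$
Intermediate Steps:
$O = -9$ ($O = 3 - 12 = -9$)
$x{\left(g,H \right)} = -1$ ($x{\left(g,H \right)} = 5 - 6 = -1$)
$k{\left(c,j \right)} = 9 - c - c j$ ($k{\left(c,j \right)} = 9 - \left(c j + c\right) = 9 - \left(c + c j\right) = 9 - c - c j$)
$\frac{48182}{\frac{1}{k{\left(o{\left(O \right)},x{\left(11,12 \right)} \right)}}} + \frac{d{\left(-163 \right)}}{-36400} = \frac{48182}{\frac{1}{9 - -9 - \left(-9\right) \left(-1\right)}} - \frac{163}{-36400} = \frac{48182}{\frac{1}{9 + 9 - 9}} - - \frac{163}{36400} = \frac{48182}{\frac{1}{9}} + \frac{163}{36400} = 48182 \frac{1}{\frac{1}{9}} + \frac{163}{36400} = 48182 \cdot 9 + \frac{163}{36400} = 433638 + \frac{163}{36400} = \frac{15784423363}{36400}$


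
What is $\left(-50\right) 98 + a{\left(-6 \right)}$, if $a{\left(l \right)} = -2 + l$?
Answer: $-4908$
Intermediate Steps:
$\left(-50\right) 98 + a{\left(-6 \right)} = \left(-50\right) 98 - 8 = -4900 - 8 = -4908$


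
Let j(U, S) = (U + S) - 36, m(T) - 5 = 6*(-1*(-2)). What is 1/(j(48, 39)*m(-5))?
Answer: 1/867 ≈ 0.0011534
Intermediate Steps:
m(T) = 17 (m(T) = 5 + 6*(-1*(-2)) = 5 + 6*2 = 5 + 12 = 17)
j(U, S) = -36 + S + U (j(U, S) = (S + U) - 36 = -36 + S + U)
1/(j(48, 39)*m(-5)) = 1/((-36 + 39 + 48)*17) = 1/(51*17) = 1/867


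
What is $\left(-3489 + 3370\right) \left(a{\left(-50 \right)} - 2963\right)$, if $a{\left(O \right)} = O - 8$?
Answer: $359499$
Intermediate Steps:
$a{\left(O \right)} = -8 + O$
$\left(-3489 + 3370\right) \left(a{\left(-50 \right)} - 2963\right) = \left(-3489 + 3370\right) \left(\left(-8 - 50\right) - 2963\right) = - 119 \left(-58 - 2963\right) = \left(-119\right) \left(-3021\right) = 359499$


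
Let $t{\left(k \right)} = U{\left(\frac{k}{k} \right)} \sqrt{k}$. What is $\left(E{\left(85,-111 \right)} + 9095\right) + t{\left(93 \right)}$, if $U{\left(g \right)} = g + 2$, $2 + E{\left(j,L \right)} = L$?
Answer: $8982 + 3 \sqrt{93} \approx 9010.9$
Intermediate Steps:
$E{\left(j,L \right)} = -2 + L$
$U{\left(g \right)} = 2 + g$
$t{\left(k \right)} = 3 \sqrt{k}$ ($t{\left(k \right)} = \left(2 + \frac{k}{k}\right) \sqrt{k} = \left(2 + 1\right) \sqrt{k} = 3 \sqrt{k}$)
$\left(E{\left(85,-111 \right)} + 9095\right) + t{\left(93 \right)} = \left(\left(-2 - 111\right) + 9095\right) + 3 \sqrt{93} = \left(-113 + 9095\right) + 3 \sqrt{93} = 8982 + 3 \sqrt{93}$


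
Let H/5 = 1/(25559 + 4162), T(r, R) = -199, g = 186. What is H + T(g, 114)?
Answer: -5914474/29721 ≈ -199.00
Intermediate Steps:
H = 5/29721 (H = 5/(25559 + 4162) = 5/29721 ≈ 0.00016823)
H + T(g, 114) = 5/29721 - 199 = -5914474/29721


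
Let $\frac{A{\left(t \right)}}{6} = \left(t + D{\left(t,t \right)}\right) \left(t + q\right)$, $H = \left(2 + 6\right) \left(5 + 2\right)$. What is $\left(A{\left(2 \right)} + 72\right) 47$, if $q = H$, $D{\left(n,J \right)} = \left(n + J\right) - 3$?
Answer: $52452$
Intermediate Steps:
$H = 56$ ($H = 8 \cdot 7 = 56$)
$D{\left(n,J \right)} = -3 + J + n$ ($D{\left(n,J \right)} = \left(J + n\right) - 3 = -3 + J + n$)
$q = 56$
$A{\left(t \right)} = 6 \left(-3 + 3 t\right) \left(56 + t\right)$ ($A{\left(t \right)} = 6 \left(t + \left(-3 + t + t\right)\right) \left(t + 56\right) = 6 \left(t + \left(-3 + 2 t\right)\right) \left(56 + t\right) = 6 \left(-3 + 3 t\right) \left(56 + t\right)$)
$\left(A{\left(2 \right)} + 72\right) 47 = \left(\left(-1008 + 18 \cdot 2^{2} + 990 \cdot 2\right) + 72\right) 47 = \left(\left(-1008 + 18 \cdot 4 + 1980\right) + 72\right) 47 = \left(\left(-1008 + 72 + 1980\right) + 72\right) 47 = \left(1044 + 72\right) 47 = 1116 \cdot 47 = 52452$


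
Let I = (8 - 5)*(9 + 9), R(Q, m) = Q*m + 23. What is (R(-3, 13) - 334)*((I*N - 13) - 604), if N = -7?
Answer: 348250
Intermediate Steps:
R(Q, m) = 23 + Q*m
I = 54 (I = 3*18 = 54)
(R(-3, 13) - 334)*((I*N - 13) - 604) = ((23 - 3*13) - 334)*((54*(-7) - 13) - 604) = ((23 - 39) - 334)*((-378 - 13) - 604) = (-16 - 334)*(-391 - 604) = -350*(-995) = 348250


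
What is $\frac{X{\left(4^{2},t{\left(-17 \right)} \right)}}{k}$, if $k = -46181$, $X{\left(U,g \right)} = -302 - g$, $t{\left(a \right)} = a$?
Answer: $\frac{285}{46181} \approx 0.0061714$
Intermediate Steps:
$\frac{X{\left(4^{2},t{\left(-17 \right)} \right)}}{k} = \frac{-302 - -17}{-46181} = \left(-302 + 17\right) \left(- \frac{1}{46181}\right) = \left(-285\right) \left(- \frac{1}{46181}\right) = \frac{285}{46181}$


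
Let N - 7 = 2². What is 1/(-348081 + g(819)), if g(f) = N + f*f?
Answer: 1/322691 ≈ 3.0989e-6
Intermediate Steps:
N = 11 (N = 7 + 2² = 7 + 4 = 11)
g(f) = 11 + f² (g(f) = 11 + f*f = 11 + f²)
1/(-348081 + g(819)) = 1/(-348081 + (11 + 819²)) = 1/(-348081 + (11 + 670761)) = 1/(-348081 + 670772) = 1/322691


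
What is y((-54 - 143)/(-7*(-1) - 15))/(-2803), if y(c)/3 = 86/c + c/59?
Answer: -1090635/260634152 ≈ -0.0041845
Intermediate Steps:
y(c) = 258/c + 3*c/59 (y(c) = 3*(86/c + c/59) = 258/c + 3*c/59)
y((-54 - 143)/(-7*(-1) - 15))/(-2803) = (258/(((-54 - 143)/(-7*(-1) - 15))) + 3*((-54 - 143)/(-7*(-1) - 15))/59)/(-2803) = (258/((-197/(7 - 15))) + 3*(-197/(7 - 15))/59)*(-1/2803) = (258/((-197/(-8))) + 3*(-197/(-8))/59)*(-1/2803) = (258/((-197*(-⅛))) + 3*(-197*(-⅛))/59)*(-1/2803) = (258/(197/8) + (3/59)*(197/8))*(-1/2803) = (258*(8/197) + 591/472)*(-1/2803) = (2064/197 + 591/472)*(-1/2803) = (1090635/92984)*(-1/2803) = -1090635/260634152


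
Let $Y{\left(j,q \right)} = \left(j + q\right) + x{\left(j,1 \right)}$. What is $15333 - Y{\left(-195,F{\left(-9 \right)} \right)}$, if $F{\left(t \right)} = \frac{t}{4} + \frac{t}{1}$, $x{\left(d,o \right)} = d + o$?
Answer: $\frac{62933}{4} \approx 15733.0$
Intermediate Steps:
$F{\left(t \right)} = \frac{5 t}{4}$ ($F{\left(t \right)} = t \frac{1}{4} + t 1 = \frac{t}{4} + t = \frac{5 t}{4}$)
$Y{\left(j,q \right)} = 1 + q + 2 j$ ($Y{\left(j,q \right)} = \left(j + q\right) + \left(j + 1\right) = \left(j + q\right) + \left(1 + j\right) = 1 + q + 2 j$)
$15333 - Y{\left(-195,F{\left(-9 \right)} \right)} = 15333 - \left(1 + \frac{5}{4} \left(-9\right) + 2 \left(-195\right)\right) = 15333 - \left(1 - \frac{45}{4} - 390\right) = 15333 - - \frac{1601}{4} = 15333 + \frac{1601}{4} = \frac{62933}{4}$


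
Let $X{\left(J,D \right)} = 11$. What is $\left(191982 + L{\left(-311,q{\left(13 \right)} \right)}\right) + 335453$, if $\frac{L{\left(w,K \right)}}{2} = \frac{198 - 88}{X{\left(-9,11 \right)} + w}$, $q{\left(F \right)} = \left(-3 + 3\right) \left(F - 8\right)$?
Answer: $\frac{7911514}{15} \approx 5.2743 \cdot 10^{5}$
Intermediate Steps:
$q{\left(F \right)} = 0$ ($q{\left(F \right)} = 0 \left(-8 + F\right) = 0$)
$L{\left(w,K \right)} = \frac{220}{11 + w}$ ($L{\left(w,K \right)} = 2 \frac{198 - 88}{11 + w} = 2 \frac{110}{11 + w} = \frac{220}{11 + w}$)
$\left(191982 + L{\left(-311,q{\left(13 \right)} \right)}\right) + 335453 = \left(191982 + \frac{220}{11 - 311}\right) + 335453 = \left(191982 + \frac{220}{-300}\right) + 335453 = \left(191982 + 220 \left(- \frac{1}{300}\right)\right) + 335453 = \left(191982 - \frac{11}{15}\right) + 335453 = \frac{2879719}{15} + 335453 = \frac{7911514}{15}$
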